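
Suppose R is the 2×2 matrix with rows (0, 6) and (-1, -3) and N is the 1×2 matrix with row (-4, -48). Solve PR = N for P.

Right-multiplying both sides by R⁻¹ gives P = NR⁻¹.
det R = 6; the adjugate gives R⁻¹ = [[-1/2, -1], [1/6, 0]].
P = NR⁻¹ = [[-4, -48]] · [[-1/2, -1], [1/6, 0]] = [[-6, 4]].

P = [[-6, 4]]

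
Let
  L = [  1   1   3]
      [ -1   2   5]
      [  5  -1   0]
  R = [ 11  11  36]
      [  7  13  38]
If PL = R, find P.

P = [[2, 6, 3], [6, 4, 1]]

L is on the right of P, so right-multiply by L⁻¹: P = RL⁻¹.
det L = 3, so L⁻¹ = [[5/3, -1, -1/3], [25/3, -5, -8/3], [-3, 2, 1]].
P = RL⁻¹ = [[11, 11, 36], [7, 13, 38]] · [[5/3, -1, -1/3], [25/3, -5, -8/3], [-3, 2, 1]] = [[2, 6, 3], [6, 4, 1]].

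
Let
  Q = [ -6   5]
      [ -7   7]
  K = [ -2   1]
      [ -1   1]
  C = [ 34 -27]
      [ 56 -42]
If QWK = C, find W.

W = [[-3, 0], [-5, -4]]

W = Q⁻¹CK⁻¹ (apply Q⁻¹ on the left and K⁻¹ on the right).
det Q = -7; the adjugate gives Q⁻¹ = [[-1, 5/7], [-1, 6/7]].
det K = -1, so K⁻¹ = [[-1, 1], [-1, 2]].
Q⁻¹C = [[6, -3], [14, -9]].
W = (Q⁻¹C)K⁻¹ = [[-3, 0], [-5, -4]].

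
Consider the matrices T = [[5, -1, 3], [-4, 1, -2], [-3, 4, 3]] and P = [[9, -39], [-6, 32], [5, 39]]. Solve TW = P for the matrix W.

T is on the left of W, so left-multiply by T⁻¹: W = T⁻¹P.
det T = -2; the adjugate gives T⁻¹ = [[-11/2, -15/2, 1/2], [-9, -12, 1], [13/2, 17/2, -1/2]].
W = T⁻¹P = [[-11/2, -15/2, 1/2], [-9, -12, 1], [13/2, 17/2, -1/2]] · [[9, -39], [-6, 32], [5, 39]] = [[-2, -6], [-4, 6], [5, -1]].

W = [[-2, -6], [-4, 6], [5, -1]]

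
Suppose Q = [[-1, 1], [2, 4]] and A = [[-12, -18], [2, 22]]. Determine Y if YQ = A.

Since Q sits to the right of Y, Y = AQ⁻¹.
det Q = -6; the adjugate gives Q⁻¹ = [[-2/3, 1/6], [1/3, 1/6]].
Y = AQ⁻¹ = [[-12, -18], [2, 22]] · [[-2/3, 1/6], [1/3, 1/6]] = [[2, -5], [6, 4]].

Y = [[2, -5], [6, 4]]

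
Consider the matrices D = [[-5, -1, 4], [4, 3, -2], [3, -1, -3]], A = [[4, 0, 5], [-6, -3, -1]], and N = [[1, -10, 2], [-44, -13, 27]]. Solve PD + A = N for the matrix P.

PD = N − A = [[-3, -10, -3], [-38, -10, 28]].
Since D sits to the right of P, P = (N − A)D⁻¹.
det D = -3, so D⁻¹ = [[11/3, 7/3, 10/3], [-2, -1, -2], [13/3, 8/3, 11/3]].
P = (N − A)D⁻¹ = [[-4, -5, -1], [2, -4, -4]].

P = [[-4, -5, -1], [2, -4, -4]]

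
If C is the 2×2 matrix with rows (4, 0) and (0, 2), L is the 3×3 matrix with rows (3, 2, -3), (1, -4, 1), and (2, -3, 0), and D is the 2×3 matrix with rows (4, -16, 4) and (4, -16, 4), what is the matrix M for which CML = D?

Left-multiply by C⁻¹ and right-multiply by L⁻¹: M = C⁻¹DL⁻¹.
C has determinant 8; C⁻¹ = [[1/4, 0], [0, 1/2]].
L has determinant -2; L⁻¹ = [[-3/2, -9/2, 5], [-1, -3, 3], [-5/2, -13/2, 7]].
C⁻¹D = [[1, -4, 1], [2, -8, 2]].
M = (C⁻¹D)L⁻¹ = [[0, 1, 0], [0, 2, 0]].

M = [[0, 1, 0], [0, 2, 0]]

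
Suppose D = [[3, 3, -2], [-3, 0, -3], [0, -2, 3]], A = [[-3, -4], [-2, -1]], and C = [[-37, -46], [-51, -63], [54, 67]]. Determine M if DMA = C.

M = [[-1, 0], [2, 0], [-4, -1]]

Isolating M: multiply by D⁻¹ from the left and A⁻¹ from the right, so M = D⁻¹CA⁻¹.
det D = -3, so D⁻¹ = [[2, 5/3, 3], [-3, -3, -5], [-2, -2, -3]].
det A = -5, so A⁻¹ = [[1/5, -4/5], [-2/5, 3/5]].
D⁻¹C = [[3, 4], [-6, -8], [14, 17]].
M = (D⁻¹C)A⁻¹ = [[-1, 0], [2, 0], [-4, -1]].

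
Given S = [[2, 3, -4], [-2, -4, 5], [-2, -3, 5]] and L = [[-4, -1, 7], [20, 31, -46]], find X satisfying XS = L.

X = [[-3, -5, 4], [4, -1, -5]]

Since S sits to the right of X, X = LS⁻¹.
det S = -2; the adjugate gives S⁻¹ = [[5/2, 3/2, 1/2], [0, -1, 1], [1, 0, 1]].
X = LS⁻¹ = [[-4, -1, 7], [20, 31, -46]] · [[5/2, 3/2, 1/2], [0, -1, 1], [1, 0, 1]] = [[-3, -5, 4], [4, -1, -5]].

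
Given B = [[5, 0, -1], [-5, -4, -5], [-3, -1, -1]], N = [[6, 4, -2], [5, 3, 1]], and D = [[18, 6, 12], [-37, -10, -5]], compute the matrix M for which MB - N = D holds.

M = [[3, -3, 2], [-5, 2, -1]]

MB = D + N = [[24, 10, 10], [-32, -7, -4]].
Right-multiplying both sides by B⁻¹ gives M = (D + N)B⁻¹.
det B = 2; the adjugate gives B⁻¹ = [[-1/2, 1/2, -2], [5, -4, 15], [-7/2, 5/2, -10]].
M = (D + N)B⁻¹ = [[3, -3, 2], [-5, 2, -1]].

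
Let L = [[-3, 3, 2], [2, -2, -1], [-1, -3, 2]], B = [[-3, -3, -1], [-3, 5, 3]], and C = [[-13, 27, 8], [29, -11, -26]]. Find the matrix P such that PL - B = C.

P = [[4, -3, -2], [-5, 3, -5]]

PL = C + B = [[-16, 24, 7], [26, -6, -23]].
L is on the right of P, so right-multiply by L⁻¹: P = (C + B)L⁻¹.
det L = -4; the adjugate gives L⁻¹ = [[7/4, 3, -1/4], [3/4, 1, -1/4], [2, 3, 0]].
P = (C + B)L⁻¹ = [[4, -3, -2], [-5, 3, -5]].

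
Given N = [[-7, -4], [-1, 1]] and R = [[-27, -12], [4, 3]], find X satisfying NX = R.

X = [[1, 0], [5, 3]]

N is on the left of X, so left-multiply by N⁻¹: X = N⁻¹R.
det N = -11; the adjugate gives N⁻¹ = [[-1/11, -4/11], [-1/11, 7/11]].
X = N⁻¹R = [[-1/11, -4/11], [-1/11, 7/11]] · [[-27, -12], [4, 3]] = [[1, 0], [5, 3]].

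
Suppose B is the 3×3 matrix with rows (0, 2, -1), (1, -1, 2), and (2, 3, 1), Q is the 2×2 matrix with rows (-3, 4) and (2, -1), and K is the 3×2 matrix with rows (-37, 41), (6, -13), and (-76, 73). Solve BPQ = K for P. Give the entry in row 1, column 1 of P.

-1

P = B⁻¹KQ⁻¹ (apply B⁻¹ on the left and Q⁻¹ on the right).
det B = 1; the adjugate gives B⁻¹ = [[-7, -5, 3], [3, 2, -1], [5, 4, -2]].
Q has determinant -5; Q⁻¹ = [[1/5, 4/5], [2/5, 3/5]].
B⁻¹K = [[1, -3], [-23, 24], [-9, 7]].
P = (B⁻¹K)Q⁻¹ = [[-1, -1], [5, -4], [1, -3]].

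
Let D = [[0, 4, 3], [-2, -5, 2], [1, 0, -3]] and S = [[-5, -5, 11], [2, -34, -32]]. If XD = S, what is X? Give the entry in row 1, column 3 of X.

-3

D is on the right of X, so right-multiply by D⁻¹: X = SD⁻¹.
det D = -1; the adjugate gives D⁻¹ = [[-15, -12, -23], [4, 3, 6], [-5, -4, -8]].
X = SD⁻¹ = [[-5, -5, 11], [2, -34, -32]] · [[-15, -12, -23], [4, 3, 6], [-5, -4, -8]] = [[0, 1, -3], [-6, 2, 6]].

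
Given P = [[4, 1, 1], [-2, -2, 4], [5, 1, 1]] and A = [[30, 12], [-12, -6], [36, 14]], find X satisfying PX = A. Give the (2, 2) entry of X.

Left-multiplying both sides by P⁻¹ gives X = P⁻¹A.
P has determinant 6; P⁻¹ = [[-1, 0, 1], [11/3, -1/6, -3], [4/3, 1/6, -1]].
X = P⁻¹A = [[-1, 0, 1], [11/3, -1/6, -3], [4/3, 1/6, -1]] · [[30, 12], [-12, -6], [36, 14]] = [[6, 2], [4, 3], [2, 1]].

3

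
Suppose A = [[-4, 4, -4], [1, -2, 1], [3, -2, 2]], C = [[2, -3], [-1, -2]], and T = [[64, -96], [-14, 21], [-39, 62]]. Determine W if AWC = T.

W = A⁻¹TC⁻¹ (apply A⁻¹ on the left and C⁻¹ on the right).
A has determinant -4; A⁻¹ = [[1/2, 0, 1], [-1/4, -1, 0], [-1, -1, -1]].
det C = -7, so C⁻¹ = [[2/7, -3/7], [-1/7, -2/7]].
A⁻¹T = [[-7, 14], [-2, 3], [-11, 13]].
W = (A⁻¹T)C⁻¹ = [[-4, -1], [-1, 0], [-5, 1]].

W = [[-4, -1], [-1, 0], [-5, 1]]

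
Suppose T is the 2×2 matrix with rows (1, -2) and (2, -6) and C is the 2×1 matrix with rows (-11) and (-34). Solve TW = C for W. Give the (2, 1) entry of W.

6

Left-multiplying both sides by T⁻¹ gives W = T⁻¹C.
T has determinant -2; T⁻¹ = [[3, -1], [1, -1/2]].
W = T⁻¹C = [[3, -1], [1, -1/2]] · [[-11], [-34]] = [[1], [6]].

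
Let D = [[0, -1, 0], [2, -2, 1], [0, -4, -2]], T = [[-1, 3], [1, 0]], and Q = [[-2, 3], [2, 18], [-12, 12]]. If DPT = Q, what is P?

P = [[2, 4], [-1, 1], [0, 2]]

P = D⁻¹QT⁻¹ (apply D⁻¹ on the left and T⁻¹ on the right).
det D = -4, so D⁻¹ = [[-2, 1/2, 1/4], [-1, 0, 0], [2, 0, -1/2]].
det T = -3, so T⁻¹ = [[0, 1], [1/3, 1/3]].
D⁻¹Q = [[2, 6], [2, -3], [2, 0]].
P = (D⁻¹Q)T⁻¹ = [[2, 4], [-1, 1], [0, 2]].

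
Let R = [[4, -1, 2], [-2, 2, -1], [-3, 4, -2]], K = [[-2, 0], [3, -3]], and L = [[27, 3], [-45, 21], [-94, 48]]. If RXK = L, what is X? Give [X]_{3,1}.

Left-multiply by R⁻¹ and right-multiply by K⁻¹: X = R⁻¹LK⁻¹.
R has determinant -3; R⁻¹ = [[0, -2, 1], [1/3, 2/3, 0], [2/3, 13/3, -2]].
K has determinant 6; K⁻¹ = [[-1/2, 0], [-1/2, -1/3]].
R⁻¹L = [[-4, 6], [-21, 15], [11, -3]].
X = (R⁻¹L)K⁻¹ = [[-1, -2], [3, -5], [-4, 1]].

-4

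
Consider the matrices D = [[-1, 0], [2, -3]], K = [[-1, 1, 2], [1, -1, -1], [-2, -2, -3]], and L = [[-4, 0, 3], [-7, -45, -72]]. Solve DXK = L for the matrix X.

X = [[-4, -2, -1], [2, -3, -5]]

Left-multiply by D⁻¹ and right-multiply by K⁻¹: X = D⁻¹LK⁻¹.
det D = 3; the adjugate gives D⁻¹ = [[-1, 0], [-2/3, -1/3]].
det K = -4, so K⁻¹ = [[-1/4, 1/4, -1/4], [-5/4, -7/4, -1/4], [1, 1, 0]].
D⁻¹L = [[4, 0, -3], [5, 15, 22]].
X = (D⁻¹L)K⁻¹ = [[-4, -2, -1], [2, -3, -5]].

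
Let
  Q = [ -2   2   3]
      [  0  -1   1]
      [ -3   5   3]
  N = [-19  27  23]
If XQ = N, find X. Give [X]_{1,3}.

5

Right-multiplying both sides by Q⁻¹ gives X = NQ⁻¹.
det Q = 1, so Q⁻¹ = [[-8, 9, 5], [-3, 3, 2], [-3, 4, 2]].
X = NQ⁻¹ = [[-19, 27, 23]] · [[-8, 9, 5], [-3, 3, 2], [-3, 4, 2]] = [[2, 2, 5]].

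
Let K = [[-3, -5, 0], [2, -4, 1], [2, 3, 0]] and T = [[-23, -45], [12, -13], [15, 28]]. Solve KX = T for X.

X = [[6, 5], [1, 6], [4, 1]]

Left-multiplying both sides by K⁻¹ gives X = K⁻¹T.
det K = -1; the adjugate gives K⁻¹ = [[3, 0, 5], [-2, 0, -3], [-14, 1, -22]].
X = K⁻¹T = [[3, 0, 5], [-2, 0, -3], [-14, 1, -22]] · [[-23, -45], [12, -13], [15, 28]] = [[6, 5], [1, 6], [4, 1]].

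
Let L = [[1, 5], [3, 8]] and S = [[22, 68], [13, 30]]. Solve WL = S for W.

W = [[4, 6], [-2, 5]]

Right-multiplying both sides by L⁻¹ gives W = SL⁻¹.
det L = -7; the adjugate gives L⁻¹ = [[-8/7, 5/7], [3/7, -1/7]].
W = SL⁻¹ = [[22, 68], [13, 30]] · [[-8/7, 5/7], [3/7, -1/7]] = [[4, 6], [-2, 5]].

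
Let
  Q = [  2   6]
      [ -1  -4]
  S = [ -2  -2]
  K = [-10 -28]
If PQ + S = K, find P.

PQ = K − S = [[-8, -26]].
Right-multiplying both sides by Q⁻¹ gives P = (K − S)Q⁻¹.
det Q = -2; the adjugate gives Q⁻¹ = [[2, 3], [-1/2, -1]].
P = (K − S)Q⁻¹ = [[-3, 2]].

P = [[-3, 2]]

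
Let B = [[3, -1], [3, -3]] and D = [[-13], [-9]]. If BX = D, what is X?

Left-multiplying both sides by B⁻¹ gives X = B⁻¹D.
det B = -6; the adjugate gives B⁻¹ = [[1/2, -1/6], [1/2, -1/2]].
X = B⁻¹D = [[1/2, -1/6], [1/2, -1/2]] · [[-13], [-9]] = [[-5], [-2]].

X = [[-5], [-2]]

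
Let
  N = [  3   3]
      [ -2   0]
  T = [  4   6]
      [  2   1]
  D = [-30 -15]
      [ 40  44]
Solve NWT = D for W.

Isolating W: multiply by N⁻¹ from the left and T⁻¹ from the right, so W = N⁻¹DT⁻¹.
det N = 6; the adjugate gives N⁻¹ = [[0, -1/2], [1/3, 1/2]].
det T = -8, so T⁻¹ = [[-1/8, 3/4], [1/4, -1/2]].
N⁻¹D = [[-20, -22], [10, 17]].
W = (N⁻¹D)T⁻¹ = [[-3, -4], [3, -1]].

W = [[-3, -4], [3, -1]]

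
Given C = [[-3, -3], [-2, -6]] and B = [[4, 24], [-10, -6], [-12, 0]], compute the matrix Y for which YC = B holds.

Y = [[2, -5], [4, -1], [6, -3]]

Since C sits to the right of Y, Y = BC⁻¹.
det C = 12; the adjugate gives C⁻¹ = [[-1/2, 1/4], [1/6, -1/4]].
Y = BC⁻¹ = [[4, 24], [-10, -6], [-12, 0]] · [[-1/2, 1/4], [1/6, -1/4]] = [[2, -5], [4, -1], [6, -3]].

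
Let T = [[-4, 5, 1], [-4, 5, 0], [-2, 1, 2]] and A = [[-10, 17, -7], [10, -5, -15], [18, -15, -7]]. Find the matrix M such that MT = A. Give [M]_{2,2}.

Since T sits to the right of M, M = AT⁻¹.
det T = 6; the adjugate gives T⁻¹ = [[5/3, -3/2, -5/6], [4/3, -1, -2/3], [1, -1, 0]].
M = AT⁻¹ = [[-10, 17, -7], [10, -5, -15], [18, -15, -7]] · [[5/3, -3/2, -5/6], [4/3, -1, -2/3], [1, -1, 0]] = [[-1, 5, -3], [-5, 5, -5], [3, -5, -5]].

5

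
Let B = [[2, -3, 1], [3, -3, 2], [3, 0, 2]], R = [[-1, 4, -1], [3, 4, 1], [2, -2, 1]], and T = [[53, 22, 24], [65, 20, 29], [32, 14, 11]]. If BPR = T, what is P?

P = B⁻¹TR⁻¹ (apply B⁻¹ on the left and R⁻¹ on the right).
det B = -3, so B⁻¹ = [[2, -2, 1], [0, -1/3, 1/3], [-3, 3, -1]].
det R = 4, so R⁻¹ = [[3/2, -1/2, 2], [-1/4, 1/4, -1/2], [-7/2, 3/2, -4]].
B⁻¹T = [[8, 18, 1], [-11, -2, -6], [4, -20, 4]].
P = (B⁻¹T)R⁻¹ = [[4, 2, 3], [5, -4, 3], [-3, -1, 2]].

P = [[4, 2, 3], [5, -4, 3], [-3, -1, 2]]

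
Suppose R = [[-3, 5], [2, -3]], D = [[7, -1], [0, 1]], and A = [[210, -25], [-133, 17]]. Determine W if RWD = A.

Left-multiply by R⁻¹ and right-multiply by D⁻¹: W = R⁻¹AD⁻¹.
R has determinant -1; R⁻¹ = [[3, 5], [2, 3]].
det D = 7; the adjugate gives D⁻¹ = [[1/7, 1/7], [0, 1]].
R⁻¹A = [[-35, 10], [21, 1]].
W = (R⁻¹A)D⁻¹ = [[-5, 5], [3, 4]].

W = [[-5, 5], [3, 4]]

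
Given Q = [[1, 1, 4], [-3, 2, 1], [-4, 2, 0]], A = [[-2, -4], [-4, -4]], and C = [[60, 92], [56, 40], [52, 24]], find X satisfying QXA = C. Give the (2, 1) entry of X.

Isolating X: multiply by Q⁻¹ from the left and A⁻¹ from the right, so X = Q⁻¹CA⁻¹.
det Q = 2, so Q⁻¹ = [[-1, 4, -7/2], [-2, 8, -13/2], [1, -3, 5/2]].
A has determinant -8; A⁻¹ = [[1/2, -1/2], [-1/2, 1/4]].
Q⁻¹C = [[-18, -16], [-10, -20], [22, 32]].
X = (Q⁻¹C)A⁻¹ = [[-1, 5], [5, 0], [-5, -3]].

5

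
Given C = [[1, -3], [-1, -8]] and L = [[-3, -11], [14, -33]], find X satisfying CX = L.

X = [[-6, 1], [-1, 4]]

Since C multiplies X on the left, X = C⁻¹L.
C has determinant -11; C⁻¹ = [[8/11, -3/11], [-1/11, -1/11]].
X = C⁻¹L = [[8/11, -3/11], [-1/11, -1/11]] · [[-3, -11], [14, -33]] = [[-6, 1], [-1, 4]].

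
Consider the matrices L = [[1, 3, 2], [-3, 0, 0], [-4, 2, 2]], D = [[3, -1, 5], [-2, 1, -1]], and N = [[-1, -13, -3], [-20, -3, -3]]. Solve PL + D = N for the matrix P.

PL = N − D = [[-4, -12, -8], [-18, -4, -2]].
Right-multiplying both sides by L⁻¹ gives P = (N − D)L⁻¹.
det L = 6, so L⁻¹ = [[0, -1/3, 0], [1, 5/3, -1], [-1, -7/3, 3/2]].
P = (N − D)L⁻¹ = [[-4, 0, 0], [-2, 4, 1]].

P = [[-4, 0, 0], [-2, 4, 1]]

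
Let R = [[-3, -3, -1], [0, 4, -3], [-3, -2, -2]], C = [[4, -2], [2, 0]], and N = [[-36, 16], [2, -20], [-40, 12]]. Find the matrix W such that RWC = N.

W = [[-2, 0], [4, -1], [2, 5]]

Left-multiply by R⁻¹ and right-multiply by C⁻¹: W = R⁻¹NC⁻¹.
det R = 3; the adjugate gives R⁻¹ = [[-14/3, -4/3, 13/3], [3, 1, -3], [4, 1, -4]].
det C = 4, so C⁻¹ = [[0, 1/2], [-1/2, 1]].
R⁻¹N = [[-8, 4], [14, -8], [18, -4]].
W = (R⁻¹N)C⁻¹ = [[-2, 0], [4, -1], [2, 5]].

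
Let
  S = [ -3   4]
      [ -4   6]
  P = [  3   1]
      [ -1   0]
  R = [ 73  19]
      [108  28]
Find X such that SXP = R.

X = [[-1, 0], [4, -4]]

X = S⁻¹RP⁻¹ (apply S⁻¹ on the left and P⁻¹ on the right).
S has determinant -2; S⁻¹ = [[-3, 2], [-2, 3/2]].
det P = 1; the adjugate gives P⁻¹ = [[0, -1], [1, 3]].
S⁻¹R = [[-3, -1], [16, 4]].
X = (S⁻¹R)P⁻¹ = [[-1, 0], [4, -4]].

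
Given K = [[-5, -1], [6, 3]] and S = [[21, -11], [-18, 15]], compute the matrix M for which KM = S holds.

M = [[-5, 2], [4, 1]]

Since K multiplies M on the left, M = K⁻¹S.
det K = -9, so K⁻¹ = [[-1/3, -1/9], [2/3, 5/9]].
M = K⁻¹S = [[-1/3, -1/9], [2/3, 5/9]] · [[21, -11], [-18, 15]] = [[-5, 2], [4, 1]].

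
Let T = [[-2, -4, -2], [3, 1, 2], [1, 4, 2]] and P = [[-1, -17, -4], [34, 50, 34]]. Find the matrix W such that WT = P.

T is on the right of W, so right-multiply by T⁻¹: W = PT⁻¹.
det T = 6, so T⁻¹ = [[-1, 0, -1], [-2/3, -1/3, -1/3], [11/6, 2/3, 5/3]].
W = PT⁻¹ = [[-1, -17, -4], [34, 50, 34]] · [[-1, 0, -1], [-2/3, -1/3, -1/3], [11/6, 2/3, 5/3]] = [[5, 3, 0], [-5, 6, 6]].

W = [[5, 3, 0], [-5, 6, 6]]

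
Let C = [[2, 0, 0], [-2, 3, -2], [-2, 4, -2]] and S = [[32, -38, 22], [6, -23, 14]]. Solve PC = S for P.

Right-multiplying both sides by C⁻¹ gives P = SC⁻¹.
det C = 4; the adjugate gives C⁻¹ = [[1/2, 0, 0], [0, -1, 1], [-1/2, -2, 3/2]].
P = SC⁻¹ = [[32, -38, 22], [6, -23, 14]] · [[1/2, 0, 0], [0, -1, 1], [-1/2, -2, 3/2]] = [[5, -6, -5], [-4, -5, -2]].

P = [[5, -6, -5], [-4, -5, -2]]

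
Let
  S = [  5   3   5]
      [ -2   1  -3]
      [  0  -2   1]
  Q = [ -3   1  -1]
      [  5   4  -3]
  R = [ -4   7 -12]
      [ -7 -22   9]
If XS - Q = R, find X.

X = [[-1, 1, -5], [-2, -4, 4]]

XS = R + Q = [[-7, 8, -13], [-2, -18, 6]].
Right-multiplying both sides by S⁻¹ gives X = (R + Q)S⁻¹.
det S = 1, so S⁻¹ = [[-5, -13, -14], [2, 5, 5], [4, 10, 11]].
X = (R + Q)S⁻¹ = [[-1, 1, -5], [-2, -4, 4]].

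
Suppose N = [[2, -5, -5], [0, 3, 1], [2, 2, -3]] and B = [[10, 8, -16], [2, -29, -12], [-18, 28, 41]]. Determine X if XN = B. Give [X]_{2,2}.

-1

Since N sits to the right of X, X = BN⁻¹.
det N = -2; the adjugate gives N⁻¹ = [[11/2, 25/2, -5], [-1, -2, 1], [3, 7, -3]].
X = BN⁻¹ = [[10, 8, -16], [2, -29, -12], [-18, 28, 41]] · [[11/2, 25/2, -5], [-1, -2, 1], [3, 7, -3]] = [[-1, -3, 6], [4, -1, -3], [-4, 6, -5]].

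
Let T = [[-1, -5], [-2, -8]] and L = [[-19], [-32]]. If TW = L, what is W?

Since T multiplies W on the left, W = T⁻¹L.
T has determinant -2; T⁻¹ = [[4, -5/2], [-1, 1/2]].
W = T⁻¹L = [[4, -5/2], [-1, 1/2]] · [[-19], [-32]] = [[4], [3]].

W = [[4], [3]]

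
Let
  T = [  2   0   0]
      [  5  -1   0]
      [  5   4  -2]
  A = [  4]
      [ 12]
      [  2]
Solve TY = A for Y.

Y = [[2], [-2], [0]]

T is on the left of Y, so left-multiply by T⁻¹: Y = T⁻¹A.
det T = 4; the adjugate gives T⁻¹ = [[1/2, 0, 0], [5/2, -1, 0], [25/4, -2, -1/2]].
Y = T⁻¹A = [[1/2, 0, 0], [5/2, -1, 0], [25/4, -2, -1/2]] · [[4], [12], [2]] = [[2], [-2], [0]].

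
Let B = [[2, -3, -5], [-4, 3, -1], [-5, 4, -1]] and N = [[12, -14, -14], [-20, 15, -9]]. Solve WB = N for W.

B is on the right of W, so right-multiply by B⁻¹: W = NB⁻¹.
B has determinant 4; B⁻¹ = [[1/4, -23/4, 9/2], [1/4, -27/4, 11/2], [-1/4, 7/4, -3/2]].
W = NB⁻¹ = [[12, -14, -14], [-20, 15, -9]] · [[1/4, -23/4, 9/2], [1/4, -27/4, 11/2], [-1/4, 7/4, -3/2]] = [[3, 1, -2], [1, -2, 6]].

W = [[3, 1, -2], [1, -2, 6]]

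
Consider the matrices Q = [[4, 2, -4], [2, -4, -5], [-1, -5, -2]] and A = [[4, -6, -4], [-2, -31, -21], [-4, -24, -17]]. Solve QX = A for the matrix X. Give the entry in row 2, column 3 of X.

2

Since Q multiplies X on the left, X = Q⁻¹A.
det Q = 6, so Q⁻¹ = [[-17/6, 4, -13/3], [3/2, -2, 2], [-7/3, 3, -10/3]].
X = Q⁻¹A = [[-17/6, 4, -13/3], [3/2, -2, 2], [-7/3, 3, -10/3]] · [[4, -6, -4], [-2, -31, -21], [-4, -24, -17]] = [[-2, -3, 1], [2, 5, 2], [-2, 1, 3]].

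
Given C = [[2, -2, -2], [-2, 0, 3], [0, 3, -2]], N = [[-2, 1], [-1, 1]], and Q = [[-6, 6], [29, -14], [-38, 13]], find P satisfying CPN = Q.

P = C⁻¹QN⁻¹ (apply C⁻¹ on the left and N⁻¹ on the right).
det C = 2; the adjugate gives C⁻¹ = [[-9/2, -5, -3], [-2, -2, -1], [-3, -3, -2]].
det N = -1; the adjugate gives N⁻¹ = [[-1, 1], [-1, 2]].
C⁻¹Q = [[-4, 4], [-8, 3], [7, -2]].
P = (C⁻¹Q)N⁻¹ = [[0, 4], [5, -2], [-5, 3]].

P = [[0, 4], [5, -2], [-5, 3]]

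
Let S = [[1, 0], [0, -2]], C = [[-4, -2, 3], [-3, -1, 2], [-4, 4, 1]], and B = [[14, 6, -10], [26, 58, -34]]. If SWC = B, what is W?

Left-multiply by S⁻¹ and right-multiply by C⁻¹: W = S⁻¹BC⁻¹.
det S = -2; the adjugate gives S⁻¹ = [[1, 0], [0, -1/2]].
det C = -2, so C⁻¹ = [[9/2, -7, 1/2], [5/2, -4, 1/2], [8, -12, 1]].
S⁻¹B = [[14, 6, -10], [-13, -29, 17]].
W = (S⁻¹B)C⁻¹ = [[-2, -2, 0], [5, 3, -4]].

W = [[-2, -2, 0], [5, 3, -4]]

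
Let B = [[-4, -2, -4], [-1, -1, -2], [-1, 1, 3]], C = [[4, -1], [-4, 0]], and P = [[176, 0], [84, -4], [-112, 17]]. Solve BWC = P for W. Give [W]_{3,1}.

-5

Isolating W: multiply by B⁻¹ from the left and C⁻¹ from the right, so W = B⁻¹PC⁻¹.
B has determinant 2; B⁻¹ = [[-1/2, 1, 0], [5/2, -8, -2], [-1, 3, 1]].
det C = -4; the adjugate gives C⁻¹ = [[0, -1/4], [-1, -1]].
B⁻¹P = [[-4, -4], [-8, -2], [-36, 5]].
W = (B⁻¹P)C⁻¹ = [[4, 5], [2, 4], [-5, 4]].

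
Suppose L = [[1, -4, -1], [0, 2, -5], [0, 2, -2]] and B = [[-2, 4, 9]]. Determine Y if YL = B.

Right-multiplying both sides by L⁻¹ gives Y = BL⁻¹.
det L = 6; the adjugate gives L⁻¹ = [[1, -5/3, 11/3], [0, -1/3, 5/6], [0, -1/3, 1/3]].
Y = BL⁻¹ = [[-2, 4, 9]] · [[1, -5/3, 11/3], [0, -1/3, 5/6], [0, -1/3, 1/3]] = [[-2, -1, -1]].

Y = [[-2, -1, -1]]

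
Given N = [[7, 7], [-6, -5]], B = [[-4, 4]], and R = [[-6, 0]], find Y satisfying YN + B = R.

YN = R − B = [[-2, -4]].
N is on the right of Y, so right-multiply by N⁻¹: Y = (R − B)N⁻¹.
det N = 7, so N⁻¹ = [[-5/7, -1], [6/7, 1]].
Y = (R − B)N⁻¹ = [[-2, -2]].

Y = [[-2, -2]]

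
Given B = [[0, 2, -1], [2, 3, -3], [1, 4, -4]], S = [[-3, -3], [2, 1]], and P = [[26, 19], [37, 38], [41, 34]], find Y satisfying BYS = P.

Y = B⁻¹PS⁻¹ (apply B⁻¹ on the left and S⁻¹ on the right).
det B = 5, so B⁻¹ = [[0, 4/5, -3/5], [1, 1/5, -2/5], [1, 2/5, -4/5]].
det S = 3, so S⁻¹ = [[1/3, 1], [-2/3, -1]].
B⁻¹P = [[5, 10], [17, 13], [8, 7]].
Y = (B⁻¹P)S⁻¹ = [[-5, -5], [-3, 4], [-2, 1]].

Y = [[-5, -5], [-3, 4], [-2, 1]]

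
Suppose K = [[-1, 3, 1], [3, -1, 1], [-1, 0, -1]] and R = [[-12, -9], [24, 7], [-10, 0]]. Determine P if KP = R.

P = [[5, 3], [-4, -1], [5, -3]]

K is on the left of P, so left-multiply by K⁻¹: P = K⁻¹R.
det K = 4; the adjugate gives K⁻¹ = [[1/4, 3/4, 1], [1/2, 1/2, 1], [-1/4, -3/4, -2]].
P = K⁻¹R = [[1/4, 3/4, 1], [1/2, 1/2, 1], [-1/4, -3/4, -2]] · [[-12, -9], [24, 7], [-10, 0]] = [[5, 3], [-4, -1], [5, -3]].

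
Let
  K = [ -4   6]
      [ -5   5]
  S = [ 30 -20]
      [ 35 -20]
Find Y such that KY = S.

Y = [[-6, 2], [1, -2]]

K is on the left of Y, so left-multiply by K⁻¹: Y = K⁻¹S.
K has determinant 10; K⁻¹ = [[1/2, -3/5], [1/2, -2/5]].
Y = K⁻¹S = [[1/2, -3/5], [1/2, -2/5]] · [[30, -20], [35, -20]] = [[-6, 2], [1, -2]].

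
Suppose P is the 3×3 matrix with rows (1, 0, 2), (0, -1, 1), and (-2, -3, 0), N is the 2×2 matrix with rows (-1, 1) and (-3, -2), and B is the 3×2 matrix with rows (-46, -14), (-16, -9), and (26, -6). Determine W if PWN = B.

Isolating W: multiply by P⁻¹ from the left and N⁻¹ from the right, so W = P⁻¹BN⁻¹.
det P = -1; the adjugate gives P⁻¹ = [[-3, 6, -2], [2, -4, 1], [2, -3, 1]].
N has determinant 5; N⁻¹ = [[-2/5, -1/5], [3/5, -1/5]].
P⁻¹B = [[-10, 0], [-2, 2], [-18, -7]].
W = (P⁻¹B)N⁻¹ = [[4, 2], [2, 0], [3, 5]].

W = [[4, 2], [2, 0], [3, 5]]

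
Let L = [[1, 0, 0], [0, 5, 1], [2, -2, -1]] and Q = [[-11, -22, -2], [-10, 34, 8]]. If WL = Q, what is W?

L is on the right of W, so right-multiply by L⁻¹: W = QL⁻¹.
det L = -3, so L⁻¹ = [[1, 0, 0], [-2/3, 1/3, 1/3], [10/3, -2/3, -5/3]].
W = QL⁻¹ = [[-11, -22, -2], [-10, 34, 8]] · [[1, 0, 0], [-2/3, 1/3, 1/3], [10/3, -2/3, -5/3]] = [[-3, -6, -4], [-6, 6, -2]].

W = [[-3, -6, -4], [-6, 6, -2]]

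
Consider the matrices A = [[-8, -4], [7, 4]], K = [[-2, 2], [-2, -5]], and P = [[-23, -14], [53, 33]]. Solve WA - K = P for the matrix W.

WA = P + K = [[-25, -12], [51, 28]].
Right-multiplying both sides by A⁻¹ gives W = (P + K)A⁻¹.
det A = -4; the adjugate gives A⁻¹ = [[-1, -1], [7/4, 2]].
W = (P + K)A⁻¹ = [[4, 1], [-2, 5]].

W = [[4, 1], [-2, 5]]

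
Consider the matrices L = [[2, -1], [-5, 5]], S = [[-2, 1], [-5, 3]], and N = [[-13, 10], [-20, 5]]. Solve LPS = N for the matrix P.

P = [[-4, 5], [3, 3]]

Isolating P: multiply by L⁻¹ from the left and S⁻¹ from the right, so P = L⁻¹NS⁻¹.
det L = 5; the adjugate gives L⁻¹ = [[1, 1/5], [1, 2/5]].
det S = -1, so S⁻¹ = [[-3, 1], [-5, 2]].
L⁻¹N = [[-17, 11], [-21, 12]].
P = (L⁻¹N)S⁻¹ = [[-4, 5], [3, 3]].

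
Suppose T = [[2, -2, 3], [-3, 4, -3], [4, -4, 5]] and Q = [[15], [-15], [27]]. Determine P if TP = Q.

P = [[6], [3], [3]]

T is on the left of P, so left-multiply by T⁻¹: P = T⁻¹Q.
det T = -2; the adjugate gives T⁻¹ = [[-4, 1, 3], [-3/2, 1, 3/2], [2, 0, -1]].
P = T⁻¹Q = [[-4, 1, 3], [-3/2, 1, 3/2], [2, 0, -1]] · [[15], [-15], [27]] = [[6], [3], [3]].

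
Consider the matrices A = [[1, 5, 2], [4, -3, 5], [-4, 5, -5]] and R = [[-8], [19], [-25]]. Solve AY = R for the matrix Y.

Y = [[-5], [-3], [6]]

A is on the left of Y, so left-multiply by A⁻¹: Y = A⁻¹R.
A has determinant 6; A⁻¹ = [[-5/3, 35/6, 31/6], [0, 1/2, 1/2], [4/3, -25/6, -23/6]].
Y = A⁻¹R = [[-5/3, 35/6, 31/6], [0, 1/2, 1/2], [4/3, -25/6, -23/6]] · [[-8], [19], [-25]] = [[-5], [-3], [6]].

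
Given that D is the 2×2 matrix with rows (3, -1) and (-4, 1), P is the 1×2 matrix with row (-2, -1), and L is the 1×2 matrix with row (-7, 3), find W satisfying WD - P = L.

W = [[1, 3]]

WD = L + P = [[-9, 2]].
Since D sits to the right of W, W = (L + P)D⁻¹.
det D = -1; the adjugate gives D⁻¹ = [[-1, -1], [-4, -3]].
W = (L + P)D⁻¹ = [[1, 3]].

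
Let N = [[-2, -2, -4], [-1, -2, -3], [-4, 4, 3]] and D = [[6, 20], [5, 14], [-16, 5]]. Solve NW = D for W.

Since N multiplies W on the left, W = N⁻¹D.
det N = 6; the adjugate gives N⁻¹ = [[1, -5/3, -1/3], [5/2, -11/3, -1/3], [-2, 8/3, 1/3]].
W = N⁻¹D = [[1, -5/3, -1/3], [5/2, -11/3, -1/3], [-2, 8/3, 1/3]] · [[6, 20], [5, 14], [-16, 5]] = [[3, -5], [2, -3], [-4, -1]].

W = [[3, -5], [2, -3], [-4, -1]]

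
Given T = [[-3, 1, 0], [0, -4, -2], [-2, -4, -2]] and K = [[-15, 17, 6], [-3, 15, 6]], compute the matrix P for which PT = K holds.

P = [[5, -3, 0], [3, 0, -3]]

Right-multiplying both sides by T⁻¹ gives P = KT⁻¹.
det T = 4; the adjugate gives T⁻¹ = [[0, 1/2, -1/2], [1, 3/2, -3/2], [-2, -7/2, 3]].
P = KT⁻¹ = [[-15, 17, 6], [-3, 15, 6]] · [[0, 1/2, -1/2], [1, 3/2, -3/2], [-2, -7/2, 3]] = [[5, -3, 0], [3, 0, -3]].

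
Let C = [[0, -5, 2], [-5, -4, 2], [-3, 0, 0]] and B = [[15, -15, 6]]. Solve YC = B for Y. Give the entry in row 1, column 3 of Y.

-5

Right-multiplying both sides by C⁻¹ gives Y = BC⁻¹.
C has determinant 6; C⁻¹ = [[0, 0, -1/3], [-1, 1, -5/3], [-2, 5/2, -25/6]].
Y = BC⁻¹ = [[15, -15, 6]] · [[0, 0, -1/3], [-1, 1, -5/3], [-2, 5/2, -25/6]] = [[3, 0, -5]].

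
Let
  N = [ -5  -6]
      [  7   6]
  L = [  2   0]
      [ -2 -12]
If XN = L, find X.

X = [[1, 1], [6, 4]]

N is on the right of X, so right-multiply by N⁻¹: X = LN⁻¹.
N has determinant 12; N⁻¹ = [[1/2, 1/2], [-7/12, -5/12]].
X = LN⁻¹ = [[2, 0], [-2, -12]] · [[1/2, 1/2], [-7/12, -5/12]] = [[1, 1], [6, 4]].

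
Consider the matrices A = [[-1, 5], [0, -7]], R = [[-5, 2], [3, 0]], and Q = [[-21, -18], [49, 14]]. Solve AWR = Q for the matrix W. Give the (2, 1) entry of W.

W = A⁻¹QR⁻¹ (apply A⁻¹ on the left and R⁻¹ on the right).
det A = 7, so A⁻¹ = [[-1, -5/7], [0, -1/7]].
det R = -6, so R⁻¹ = [[0, 1/3], [1/2, 5/6]].
A⁻¹Q = [[-14, 8], [-7, -2]].
W = (A⁻¹Q)R⁻¹ = [[4, 2], [-1, -4]].

-1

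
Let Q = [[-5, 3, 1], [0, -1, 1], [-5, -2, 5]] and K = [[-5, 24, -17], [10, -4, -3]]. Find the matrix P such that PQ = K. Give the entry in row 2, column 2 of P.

Q is on the right of P, so right-multiply by Q⁻¹: P = KQ⁻¹.
Q has determinant -5; Q⁻¹ = [[3/5, 17/5, -4/5], [1, 4, -1], [1, 5, -1]].
P = KQ⁻¹ = [[-5, 24, -17], [10, -4, -3]] · [[3/5, 17/5, -4/5], [1, 4, -1], [1, 5, -1]] = [[4, -6, -3], [-1, 3, -1]].

3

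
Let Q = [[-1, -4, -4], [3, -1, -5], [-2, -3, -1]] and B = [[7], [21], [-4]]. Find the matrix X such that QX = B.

Left-multiplying both sides by Q⁻¹ gives X = Q⁻¹B.
det Q = 6, so Q⁻¹ = [[-7/3, 4/3, 8/3], [13/6, -7/6, -17/6], [-11/6, 5/6, 13/6]].
X = Q⁻¹B = [[-7/3, 4/3, 8/3], [13/6, -7/6, -17/6], [-11/6, 5/6, 13/6]] · [[7], [21], [-4]] = [[1], [2], [-4]].

X = [[1], [2], [-4]]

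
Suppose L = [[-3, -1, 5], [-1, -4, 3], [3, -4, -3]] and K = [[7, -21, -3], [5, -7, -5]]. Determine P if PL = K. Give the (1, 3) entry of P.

Since L sits to the right of P, P = KL⁻¹.
det L = 2, so L⁻¹ = [[12, -23/2, 17/2], [3, -3, 2], [8, -15/2, 11/2]].
P = KL⁻¹ = [[7, -21, -3], [5, -7, -5]] · [[12, -23/2, 17/2], [3, -3, 2], [8, -15/2, 11/2]] = [[-3, 5, 1], [-1, 1, 1]].

1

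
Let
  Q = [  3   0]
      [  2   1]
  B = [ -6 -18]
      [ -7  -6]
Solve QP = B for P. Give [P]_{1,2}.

Left-multiplying both sides by Q⁻¹ gives P = Q⁻¹B.
det Q = 3; the adjugate gives Q⁻¹ = [[1/3, 0], [-2/3, 1]].
P = Q⁻¹B = [[1/3, 0], [-2/3, 1]] · [[-6, -18], [-7, -6]] = [[-2, -6], [-3, 6]].

-6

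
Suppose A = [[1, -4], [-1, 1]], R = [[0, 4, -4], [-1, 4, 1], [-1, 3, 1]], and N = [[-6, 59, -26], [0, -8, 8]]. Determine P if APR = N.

P = [[0, -3, 1], [-2, -3, 1]]

Left-multiply by A⁻¹ and right-multiply by R⁻¹: P = A⁻¹NR⁻¹.
det A = -3, so A⁻¹ = [[-1/3, -4/3], [-1/3, -1/3]].
R has determinant -4; R⁻¹ = [[-1/4, 4, -5], [0, 1, -1], [-1/4, 1, -1]].
A⁻¹N = [[2, -9, -2], [2, -17, 6]].
P = (A⁻¹N)R⁻¹ = [[0, -3, 1], [-2, -3, 1]].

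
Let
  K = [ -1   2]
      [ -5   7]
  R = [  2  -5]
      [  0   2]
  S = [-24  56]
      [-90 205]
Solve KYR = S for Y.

Y = [[2, 2], [-5, 0]]

Isolating Y: multiply by K⁻¹ from the left and R⁻¹ from the right, so Y = K⁻¹SR⁻¹.
K has determinant 3; K⁻¹ = [[7/3, -2/3], [5/3, -1/3]].
det R = 4; the adjugate gives R⁻¹ = [[1/2, 5/4], [0, 1/2]].
K⁻¹S = [[4, -6], [-10, 25]].
Y = (K⁻¹S)R⁻¹ = [[2, 2], [-5, 0]].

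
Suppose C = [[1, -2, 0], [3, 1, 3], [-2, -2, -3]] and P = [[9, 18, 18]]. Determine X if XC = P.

X = [[-3, 0, -6]]

Since C sits to the right of X, X = PC⁻¹.
det C = -3; the adjugate gives C⁻¹ = [[-1, 2, 2], [-1, 1, 1], [4/3, -2, -7/3]].
X = PC⁻¹ = [[9, 18, 18]] · [[-1, 2, 2], [-1, 1, 1], [4/3, -2, -7/3]] = [[-3, 0, -6]].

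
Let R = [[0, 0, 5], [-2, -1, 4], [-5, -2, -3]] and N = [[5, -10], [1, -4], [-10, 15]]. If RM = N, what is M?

M = [[1, -1], [1, -2], [1, -2]]

R is on the left of M, so left-multiply by R⁻¹: M = R⁻¹N.
det R = -5; the adjugate gives R⁻¹ = [[-11/5, 2, -1], [26/5, -5, 2], [1/5, 0, 0]].
M = R⁻¹N = [[-11/5, 2, -1], [26/5, -5, 2], [1/5, 0, 0]] · [[5, -10], [1, -4], [-10, 15]] = [[1, -1], [1, -2], [1, -2]].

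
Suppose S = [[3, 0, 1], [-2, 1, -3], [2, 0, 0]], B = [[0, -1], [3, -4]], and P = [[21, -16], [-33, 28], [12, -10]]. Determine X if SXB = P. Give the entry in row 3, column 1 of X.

Left-multiply by S⁻¹ and right-multiply by B⁻¹: X = S⁻¹PB⁻¹.
S has determinant -2; S⁻¹ = [[0, 0, 1/2], [3, 1, -7/2], [1, 0, -3/2]].
B has determinant 3; B⁻¹ = [[-4/3, 1/3], [-1, 0]].
S⁻¹P = [[6, -5], [-12, 15], [3, -1]].
X = (S⁻¹P)B⁻¹ = [[-3, 2], [1, -4], [-3, 1]].

-3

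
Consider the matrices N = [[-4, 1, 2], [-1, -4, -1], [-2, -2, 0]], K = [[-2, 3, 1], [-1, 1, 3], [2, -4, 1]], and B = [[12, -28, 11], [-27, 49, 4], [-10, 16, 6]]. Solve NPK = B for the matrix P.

P = N⁻¹BK⁻¹ (apply N⁻¹ on the left and K⁻¹ on the right).
det N = -2; the adjugate gives N⁻¹ = [[1, 2, -7/2], [-1, -2, 3], [3, 5, -17/2]].
K has determinant -3; K⁻¹ = [[-13/3, 7/3, -8/3], [-7/3, 4/3, -5/3], [-2/3, 2/3, -1/3]].
N⁻¹B = [[-7, 14, -2], [12, -22, -1], [-14, 25, 2]].
P = (N⁻¹B)K⁻¹ = [[-1, 1, -4], [0, -2, 5], [1, 2, -5]].

P = [[-1, 1, -4], [0, -2, 5], [1, 2, -5]]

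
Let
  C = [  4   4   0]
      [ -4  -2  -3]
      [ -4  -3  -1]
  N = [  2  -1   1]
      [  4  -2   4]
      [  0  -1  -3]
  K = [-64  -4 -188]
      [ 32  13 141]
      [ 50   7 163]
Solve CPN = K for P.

Isolating P: multiply by C⁻¹ from the left and N⁻¹ from the right, so P = C⁻¹KN⁻¹.
det C = 4; the adjugate gives C⁻¹ = [[-7/4, 1, -3], [2, -1, 3], [1, -1, 2]].
det N = 4, so N⁻¹ = [[5/2, -1, -1/2], [3, -3/2, -1], [-1, 1/2, 0]].
C⁻¹K = [[-6, -1, -19], [-10, 0, -28], [4, -3, -3]].
P = (C⁻¹K)N⁻¹ = [[1, -2, 4], [3, -4, 5], [4, -1, 1]].

P = [[1, -2, 4], [3, -4, 5], [4, -1, 1]]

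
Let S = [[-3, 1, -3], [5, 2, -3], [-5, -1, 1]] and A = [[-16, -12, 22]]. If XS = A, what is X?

S is on the right of X, so right-multiply by S⁻¹: X = AS⁻¹.
det S = -2; the adjugate gives S⁻¹ = [[1/2, -1, -3/2], [-5, 9, 12], [-5/2, 4, 11/2]].
X = AS⁻¹ = [[-16, -12, 22]] · [[1/2, -1, -3/2], [-5, 9, 12], [-5/2, 4, 11/2]] = [[-3, -4, 1]].

X = [[-3, -4, 1]]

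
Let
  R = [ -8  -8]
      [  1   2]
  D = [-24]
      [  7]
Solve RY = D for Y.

Left-multiplying both sides by R⁻¹ gives Y = R⁻¹D.
det R = -8, so R⁻¹ = [[-1/4, -1], [1/8, 1]].
Y = R⁻¹D = [[-1/4, -1], [1/8, 1]] · [[-24], [7]] = [[-1], [4]].

Y = [[-1], [4]]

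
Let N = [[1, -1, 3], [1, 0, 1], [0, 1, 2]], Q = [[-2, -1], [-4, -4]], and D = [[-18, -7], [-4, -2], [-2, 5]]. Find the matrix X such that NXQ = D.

X = [[-2, 1], [-1, -1], [4, -1]]

Isolating X: multiply by N⁻¹ from the left and Q⁻¹ from the right, so X = N⁻¹DQ⁻¹.
N has determinant 4; N⁻¹ = [[-1/4, 5/4, -1/4], [-1/2, 1/2, 1/2], [1/4, -1/4, 1/4]].
Q has determinant 4; Q⁻¹ = [[-1, 1/4], [1, -1/2]].
N⁻¹D = [[0, -2], [6, 5], [-4, 0]].
X = (N⁻¹D)Q⁻¹ = [[-2, 1], [-1, -1], [4, -1]].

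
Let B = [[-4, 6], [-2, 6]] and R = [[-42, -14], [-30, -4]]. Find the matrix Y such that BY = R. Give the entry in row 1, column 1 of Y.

6

B is on the left of Y, so left-multiply by B⁻¹: Y = B⁻¹R.
det B = -12; the adjugate gives B⁻¹ = [[-1/2, 1/2], [-1/6, 1/3]].
Y = B⁻¹R = [[-1/2, 1/2], [-1/6, 1/3]] · [[-42, -14], [-30, -4]] = [[6, 5], [-3, 1]].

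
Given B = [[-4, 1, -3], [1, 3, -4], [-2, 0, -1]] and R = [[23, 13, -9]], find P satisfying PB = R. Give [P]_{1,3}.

-5

Right-multiplying both sides by B⁻¹ gives P = RB⁻¹.
det B = 3; the adjugate gives B⁻¹ = [[-1, 1/3, 5/3], [3, -2/3, -19/3], [2, -2/3, -13/3]].
P = RB⁻¹ = [[23, 13, -9]] · [[-1, 1/3, 5/3], [3, -2/3, -19/3], [2, -2/3, -13/3]] = [[-2, 5, -5]].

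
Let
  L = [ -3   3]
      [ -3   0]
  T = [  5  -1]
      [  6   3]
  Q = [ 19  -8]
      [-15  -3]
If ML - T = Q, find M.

M = [[-3, -5], [0, 3]]

ML = Q + T = [[24, -9], [-9, 0]].
Since L sits to the right of M, M = (Q + T)L⁻¹.
L has determinant 9; L⁻¹ = [[0, -1/3], [1/3, -1/3]].
M = (Q + T)L⁻¹ = [[-3, -5], [0, 3]].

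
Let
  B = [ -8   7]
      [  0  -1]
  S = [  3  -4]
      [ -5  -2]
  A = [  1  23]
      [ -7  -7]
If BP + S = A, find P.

P = [[2, 1], [2, 5]]

BP = A − S = [[-2, 27], [-2, -5]].
Since B multiplies P on the left, P = B⁻¹(A − S).
det B = 8; the adjugate gives B⁻¹ = [[-1/8, -7/8], [0, -1]].
P = B⁻¹(A − S) = [[2, 1], [2, 5]].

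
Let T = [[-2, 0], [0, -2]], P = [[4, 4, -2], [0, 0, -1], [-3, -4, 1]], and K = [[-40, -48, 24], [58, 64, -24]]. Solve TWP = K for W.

W = [[2, 4, -4], [-5, 1, 3]]

Left-multiply by T⁻¹ and right-multiply by P⁻¹: W = T⁻¹KP⁻¹.
T has determinant 4; T⁻¹ = [[-1/2, 0], [0, -1/2]].
det P = -4, so P⁻¹ = [[1, -1, 1], [-3/4, 1/2, -1], [0, -1, 0]].
T⁻¹K = [[20, 24, -12], [-29, -32, 12]].
W = (T⁻¹K)P⁻¹ = [[2, 4, -4], [-5, 1, 3]].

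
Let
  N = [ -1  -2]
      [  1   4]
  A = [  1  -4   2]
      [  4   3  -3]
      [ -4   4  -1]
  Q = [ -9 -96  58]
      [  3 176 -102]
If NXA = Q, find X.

X = [[-1, 4, 0], [-3, 4, 4]]

Left-multiply by N⁻¹ and right-multiply by A⁻¹: X = N⁻¹QA⁻¹.
det N = -2, so N⁻¹ = [[-2, -1], [1/2, 1/2]].
A has determinant 1; A⁻¹ = [[9, 4, 6], [16, 7, 11], [28, 12, 19]].
N⁻¹Q = [[15, 16, -14], [-3, 40, -22]].
X = (N⁻¹Q)A⁻¹ = [[-1, 4, 0], [-3, 4, 4]].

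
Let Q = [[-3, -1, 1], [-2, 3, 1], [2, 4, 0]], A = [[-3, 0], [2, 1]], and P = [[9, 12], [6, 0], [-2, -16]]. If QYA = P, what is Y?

Y = [[-3, -4], [-1, -2], [-5, -2]]

Left-multiply by Q⁻¹ and right-multiply by A⁻¹: Y = Q⁻¹PA⁻¹.
Q has determinant -4; Q⁻¹ = [[1, -1, 1], [-1/2, 1/2, -1/4], [7/2, -5/2, 11/4]].
A has determinant -3; A⁻¹ = [[-1/3, 0], [2/3, 1]].
Q⁻¹P = [[1, -4], [-1, -2], [11, -2]].
Y = (Q⁻¹P)A⁻¹ = [[-3, -4], [-1, -2], [-5, -2]].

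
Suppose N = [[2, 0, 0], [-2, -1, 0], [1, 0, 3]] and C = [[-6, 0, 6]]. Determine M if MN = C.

N is on the right of M, so right-multiply by N⁻¹: M = CN⁻¹.
det N = -6; the adjugate gives N⁻¹ = [[1/2, 0, 0], [-1, -1, 0], [-1/6, 0, 1/3]].
M = CN⁻¹ = [[-6, 0, 6]] · [[1/2, 0, 0], [-1, -1, 0], [-1/6, 0, 1/3]] = [[-4, 0, 2]].

M = [[-4, 0, 2]]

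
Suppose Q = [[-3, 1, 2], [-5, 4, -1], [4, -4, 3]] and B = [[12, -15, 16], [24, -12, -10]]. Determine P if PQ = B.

Right-multiplying both sides by Q⁻¹ gives P = BQ⁻¹.
det Q = -5; the adjugate gives Q⁻¹ = [[-8/5, 11/5, 9/5], [-11/5, 17/5, 13/5], [-4/5, 8/5, 7/5]].
P = BQ⁻¹ = [[12, -15, 16], [24, -12, -10]] · [[-8/5, 11/5, 9/5], [-11/5, 17/5, 13/5], [-4/5, 8/5, 7/5]] = [[1, 1, 5], [-4, -4, -2]].

P = [[1, 1, 5], [-4, -4, -2]]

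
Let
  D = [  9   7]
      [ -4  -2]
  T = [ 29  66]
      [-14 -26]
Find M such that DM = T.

M = [[4, 5], [-1, 3]]

Since D multiplies M on the left, M = D⁻¹T.
D has determinant 10; D⁻¹ = [[-1/5, -7/10], [2/5, 9/10]].
M = D⁻¹T = [[-1/5, -7/10], [2/5, 9/10]] · [[29, 66], [-14, -26]] = [[4, 5], [-1, 3]].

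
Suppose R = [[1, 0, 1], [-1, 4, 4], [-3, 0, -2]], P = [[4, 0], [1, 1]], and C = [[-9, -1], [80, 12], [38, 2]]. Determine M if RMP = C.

M = R⁻¹CP⁻¹ (apply R⁻¹ on the left and P⁻¹ on the right).
R has determinant 4; R⁻¹ = [[-2, 0, -1], [-7/2, 1/4, -5/4], [3, 0, 1]].
P has determinant 4; P⁻¹ = [[1/4, 0], [-1/4, 1]].
R⁻¹C = [[-20, 0], [4, 4], [11, -1]].
M = (R⁻¹C)P⁻¹ = [[-5, 0], [0, 4], [3, -1]].

M = [[-5, 0], [0, 4], [3, -1]]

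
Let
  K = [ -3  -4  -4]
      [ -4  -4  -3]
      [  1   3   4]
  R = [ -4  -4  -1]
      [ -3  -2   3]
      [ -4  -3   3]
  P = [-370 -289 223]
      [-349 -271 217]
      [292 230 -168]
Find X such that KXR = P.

Isolating X: multiply by K⁻¹ from the left and R⁻¹ from the right, so X = K⁻¹PR⁻¹.
det K = 1; the adjugate gives K⁻¹ = [[-7, 4, -4], [13, -8, 7], [-8, 5, -4]].
det R = -1, so R⁻¹ = [[-3, -15, 14], [3, 16, -15], [-1, -4, 4]].
K⁻¹P = [[26, 19, -21], [26, 21, -13], [47, 37, -27]].
X = (K⁻¹P)R⁻¹ = [[0, -2, -5], [-2, -2, -3], [-3, -5, -5]].

X = [[0, -2, -5], [-2, -2, -3], [-3, -5, -5]]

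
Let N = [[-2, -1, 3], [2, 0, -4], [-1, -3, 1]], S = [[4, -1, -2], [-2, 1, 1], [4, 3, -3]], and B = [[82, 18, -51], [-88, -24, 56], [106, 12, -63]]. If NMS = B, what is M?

Isolating M: multiply by N⁻¹ from the left and S⁻¹ from the right, so M = N⁻¹BS⁻¹.
N has determinant 4; N⁻¹ = [[-3, -2, 1], [1/2, 1/4, -1/2], [-3/2, -5/4, 1/2]].
det S = -2, so S⁻¹ = [[3, 9/2, -1/2], [1, 2, 0], [5, 8, -1]].
N⁻¹B = [[36, 6, -22], [-34, -3, 20], [40, 9, -25]].
M = (N⁻¹B)S⁻¹ = [[4, -2, 4], [-5, 1, -3], [4, -2, 5]].

M = [[4, -2, 4], [-5, 1, -3], [4, -2, 5]]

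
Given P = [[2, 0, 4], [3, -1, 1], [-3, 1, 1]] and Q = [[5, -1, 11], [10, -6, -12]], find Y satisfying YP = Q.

Y = [[1, 4, 3], [-4, 5, -1]]

P is on the right of Y, so right-multiply by P⁻¹: Y = QP⁻¹.
det P = -4; the adjugate gives P⁻¹ = [[1/2, -1, -1], [3/2, -7/2, -5/2], [0, 1/2, 1/2]].
Y = QP⁻¹ = [[5, -1, 11], [10, -6, -12]] · [[1/2, -1, -1], [3/2, -7/2, -5/2], [0, 1/2, 1/2]] = [[1, 4, 3], [-4, 5, -1]].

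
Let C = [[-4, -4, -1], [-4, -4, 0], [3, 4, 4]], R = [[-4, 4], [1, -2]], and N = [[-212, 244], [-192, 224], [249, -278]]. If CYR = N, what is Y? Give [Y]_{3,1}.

Y = C⁻¹NR⁻¹ (apply C⁻¹ on the left and R⁻¹ on the right).
det C = 4, so C⁻¹ = [[-4, 3, -1], [4, -13/4, 1], [-1, 1, 0]].
R has determinant 4; R⁻¹ = [[-1/2, -1], [-1/4, -1]].
C⁻¹N = [[23, -26], [25, -30], [20, -20]].
Y = (C⁻¹N)R⁻¹ = [[-5, 3], [-5, 5], [-5, 0]].

-5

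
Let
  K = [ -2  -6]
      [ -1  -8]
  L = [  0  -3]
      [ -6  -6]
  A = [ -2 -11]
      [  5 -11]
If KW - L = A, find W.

KW = A + L = [[-2, -14], [-1, -17]].
Since K multiplies W on the left, W = K⁻¹(A + L).
K has determinant 10; K⁻¹ = [[-4/5, 3/5], [1/10, -1/5]].
W = K⁻¹(A + L) = [[1, 1], [0, 2]].

W = [[1, 1], [0, 2]]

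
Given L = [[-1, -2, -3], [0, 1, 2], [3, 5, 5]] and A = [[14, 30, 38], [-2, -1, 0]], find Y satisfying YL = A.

L is on the right of Y, so right-multiply by L⁻¹: Y = AL⁻¹.
det L = 2; the adjugate gives L⁻¹ = [[-5/2, -5/2, -1/2], [3, 2, 1], [-3/2, -1/2, -1/2]].
Y = AL⁻¹ = [[14, 30, 38], [-2, -1, 0]] · [[-5/2, -5/2, -1/2], [3, 2, 1], [-3/2, -1/2, -1/2]] = [[-2, 6, 4], [2, 3, 0]].

Y = [[-2, 6, 4], [2, 3, 0]]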